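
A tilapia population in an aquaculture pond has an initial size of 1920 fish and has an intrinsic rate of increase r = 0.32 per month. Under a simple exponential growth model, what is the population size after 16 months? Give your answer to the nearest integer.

N(t) = N₀·e^(rt) = 1920 × e^(0.32×16) = 1920 × e^5.12.
e^5.12 ≈ 167.34, so N ≈ 1920 × 167.34 = 321284.

321284 fish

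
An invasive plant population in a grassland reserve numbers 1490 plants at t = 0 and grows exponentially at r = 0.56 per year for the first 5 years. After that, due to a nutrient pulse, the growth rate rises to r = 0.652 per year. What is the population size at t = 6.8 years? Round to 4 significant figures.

Phase 1: N(5) = 1490·e^(0.56×5) = 1490·e^2.8 = 24502.5.
Phase 2 runs for 6.8 − 5 = 1.8 years at r = 0.652.
N(6.8) = 24502.5·e^(0.652×1.8) = 24502.5·e^1.174 = 79231.7.

79230 plants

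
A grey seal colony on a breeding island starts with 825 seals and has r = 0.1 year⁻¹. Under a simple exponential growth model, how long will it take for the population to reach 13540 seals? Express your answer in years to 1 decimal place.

28.0 years

Set N₀·e^(rt) = 13540: e^(0.1·t) = 13540/825 = 16.412.
0.1·t = ln(16.412) = 2.798, so t = 2.798/0.1 = 27.98.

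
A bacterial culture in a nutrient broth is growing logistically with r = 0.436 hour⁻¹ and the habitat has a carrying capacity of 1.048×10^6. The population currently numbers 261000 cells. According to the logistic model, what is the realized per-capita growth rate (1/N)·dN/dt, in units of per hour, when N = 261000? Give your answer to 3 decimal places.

(1/N)·dN/dt = r(1 − N/K) = 0.436 × (1 − 261000/1.048×10^6).
= 0.436 × 0.75095 = 0.32742.

0.327 per hour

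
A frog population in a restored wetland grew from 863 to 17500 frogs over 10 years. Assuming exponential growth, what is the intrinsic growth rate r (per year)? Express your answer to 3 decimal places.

From N(t) = N₀·e^(rt): e^(r·10) = 17500/863 = 20.278.
r·10 = ln(20.278) = 3.0095, so r = 3.0095/10 = 0.30095.

0.301 per year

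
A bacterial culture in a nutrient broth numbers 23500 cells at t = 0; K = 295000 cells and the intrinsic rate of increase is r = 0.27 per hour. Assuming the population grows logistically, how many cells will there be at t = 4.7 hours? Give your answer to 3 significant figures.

69400 cells

A = (K − N₀)/N₀ = (295000 − 23500)/23500 = 11.553.
N(t) = K/(1 + A·e^(−rt)) = 295000/(1 + 11.553×e^(−0.27×4.7)).
e^(−1.269) = 0.28111; denominator = 1 + 11.553×0.28111 = 4.2477.
N = 295000/4.2477 = 69448.6.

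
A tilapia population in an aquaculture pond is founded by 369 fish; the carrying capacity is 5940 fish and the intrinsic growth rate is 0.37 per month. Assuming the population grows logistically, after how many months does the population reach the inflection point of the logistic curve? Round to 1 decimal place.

7.3 months

Logistic growth is fastest at N = K/2 = 2970.
A = (K − N₀)/N₀ = 15.098. Set K/(1 + A·e^(−rt)) = K/2 → A·e^(−rt) = 1.
e^(−0.37t) = 1/15.098 = 0.0662359, so t = ln(15.098)/0.37 = 2.7145/0.37 = 7.3366.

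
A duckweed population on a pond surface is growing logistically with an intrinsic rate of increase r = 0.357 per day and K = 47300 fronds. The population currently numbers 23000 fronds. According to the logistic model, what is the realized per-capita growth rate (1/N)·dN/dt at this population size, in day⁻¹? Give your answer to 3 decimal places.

(1/N)·dN/dt = r(1 − N/K) = 0.357 × (1 − 23000/47300).
= 0.357 × 0.51374 = 0.18341.

0.183 per day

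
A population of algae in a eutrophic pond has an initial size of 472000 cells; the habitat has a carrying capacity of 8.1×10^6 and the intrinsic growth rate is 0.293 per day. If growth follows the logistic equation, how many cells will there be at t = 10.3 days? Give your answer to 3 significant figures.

4520000 cells

A = (K − N₀)/N₀ = (8.1×10^6 − 472000)/472000 = 16.161.
N(t) = K/(1 + A·e^(−rt)) = 8.1×10^6/(1 + 16.161×e^(−0.293×10.3)).
e^(−3.018) = 0.048904; denominator = 1 + 16.161×0.048904 = 1.7903.
N = 8.1×10^6/1.7903 = 4.524292×10^6.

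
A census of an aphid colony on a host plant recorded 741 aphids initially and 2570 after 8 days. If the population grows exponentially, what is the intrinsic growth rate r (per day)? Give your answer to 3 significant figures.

From N(t) = N₀·e^(rt): e^(r·8) = 2570/741 = 3.4683.
r·8 = ln(3.4683) = 1.2437, so r = 1.2437/8 = 0.15546.

0.155 per day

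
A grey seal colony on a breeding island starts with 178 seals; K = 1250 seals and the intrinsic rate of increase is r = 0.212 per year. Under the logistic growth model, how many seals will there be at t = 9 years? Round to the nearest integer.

660 seals

A = (K − N₀)/N₀ = (1250 − 178)/178 = 6.0225.
N(t) = K/(1 + A·e^(−rt)) = 1250/(1 + 6.0225×e^(−0.212×9)).
e^(−1.908) = 0.14838; denominator = 1 + 6.0225×0.14838 = 1.8936.
N = 1250/1.8936 = 660.12.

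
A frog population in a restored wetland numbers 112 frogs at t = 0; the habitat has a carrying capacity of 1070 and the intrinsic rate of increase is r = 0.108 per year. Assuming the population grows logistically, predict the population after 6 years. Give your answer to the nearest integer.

195 frogs

A = (K − N₀)/N₀ = (1070 − 112)/112 = 8.5536.
N(t) = K/(1 + A·e^(−rt)) = 1070/(1 + 8.5536×e^(−0.108×6)).
e^(−0.648) = 0.52309; denominator = 1 + 8.5536×0.52309 = 5.4743.
N = 1070/5.4743 = 195.459.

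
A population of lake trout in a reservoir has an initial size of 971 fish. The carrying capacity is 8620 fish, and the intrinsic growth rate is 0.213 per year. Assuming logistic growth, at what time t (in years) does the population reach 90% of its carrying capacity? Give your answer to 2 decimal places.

A = (K − N₀)/N₀ = (8620 − 971)/971 = 7.8774.
Solve 8620/(1 + 7.8774·e^(−0.213t)) = 7758: 1 + 7.8774·e^(−0.213t) = 1.1111, so e^(−0.213t) = 0.014105.
−0.213·t = ln(0.014105) = -4.2612, so t = 4.2612/0.213 = 20.006.

20.01 years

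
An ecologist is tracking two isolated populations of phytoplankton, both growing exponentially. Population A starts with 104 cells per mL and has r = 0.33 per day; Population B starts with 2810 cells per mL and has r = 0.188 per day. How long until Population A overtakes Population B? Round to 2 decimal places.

Set 104·e^(0.33t) = 2810·e^(0.188t).
e^((0.33 − 0.188)t) = 2810/104 → e^(0.142·t) = 27.019.
0.142·t = ln(27.019) = 3.2965, so t = 3.2965/0.142 = 23.215.

23.22 days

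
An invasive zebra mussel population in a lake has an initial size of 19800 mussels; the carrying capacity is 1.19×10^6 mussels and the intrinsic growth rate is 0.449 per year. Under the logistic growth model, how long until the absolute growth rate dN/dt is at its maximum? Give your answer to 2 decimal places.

9.09 years

Logistic growth is fastest at N = K/2 = 595000.
A = (K − N₀)/N₀ = 59.101. Set K/(1 + A·e^(−rt)) = K/2 → A·e^(−rt) = 1.
e^(−0.449t) = 1/59.101 = 0.0169202, so t = ln(59.101)/0.449 = 4.0792/0.449 = 9.0852.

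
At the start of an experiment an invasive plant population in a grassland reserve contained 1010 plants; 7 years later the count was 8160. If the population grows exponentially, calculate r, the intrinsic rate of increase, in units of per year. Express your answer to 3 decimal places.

0.298 per year

From N(t) = N₀·e^(rt): e^(r·7) = 8160/1010 = 8.0792.
r·7 = ln(8.0792) = 2.0893, so r = 2.0893/7 = 0.29847.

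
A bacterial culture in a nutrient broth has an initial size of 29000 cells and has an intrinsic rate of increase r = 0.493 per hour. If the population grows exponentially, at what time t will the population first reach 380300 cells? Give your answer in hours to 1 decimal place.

Set N₀·e^(rt) = 380300: e^(0.493·t) = 380300/29000 = 13.114.
0.493·t = ln(13.114) = 2.5737, so t = 2.5737/0.493 = 5.2204.

5.2 hours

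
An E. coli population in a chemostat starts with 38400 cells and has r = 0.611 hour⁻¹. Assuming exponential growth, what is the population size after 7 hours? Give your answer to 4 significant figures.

N(t) = N₀·e^(rt) = 38400 × e^(0.611×7) = 38400 × e^4.277.
e^4.277 ≈ 72.024, so N ≈ 38400 × 72.024 = 2.765723×10^6.

2766000 cells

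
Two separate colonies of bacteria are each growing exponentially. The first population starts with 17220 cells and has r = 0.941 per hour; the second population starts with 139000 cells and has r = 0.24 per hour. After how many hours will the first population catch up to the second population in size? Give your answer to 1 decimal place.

3.0 hours

Set 17220·e^(0.941t) = 139000·e^(0.24t).
e^((0.941 − 0.24)t) = 139000/17220 → e^(0.701·t) = 8.072.
0.701·t = ln(8.072) = 2.0884, so t = 2.0884/0.701 = 2.9792.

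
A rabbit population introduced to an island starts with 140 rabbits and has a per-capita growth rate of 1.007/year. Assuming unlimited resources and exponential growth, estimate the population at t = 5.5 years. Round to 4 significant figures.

35600 rabbits

N(t) = N₀·e^(rt) = 140 × e^(1.007×5.5) = 140 × e^5.538.
e^5.538 ≈ 254.3, so N ≈ 140 × 254.3 = 35601.5.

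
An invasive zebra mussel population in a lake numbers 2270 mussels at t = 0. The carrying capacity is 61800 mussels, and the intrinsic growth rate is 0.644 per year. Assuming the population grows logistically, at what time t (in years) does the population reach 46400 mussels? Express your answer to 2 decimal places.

6.79 years

A = (K − N₀)/N₀ = (61800 − 2270)/2270 = 26.225.
Solve 61800/(1 + 26.225·e^(−0.644t)) = 46400: 1 + 26.225·e^(−0.644t) = 1.3319, so e^(−0.644t) = 0.0126559.
−0.644·t = ln(0.0126559) = -4.3696, so t = 4.3696/0.644 = 6.7851.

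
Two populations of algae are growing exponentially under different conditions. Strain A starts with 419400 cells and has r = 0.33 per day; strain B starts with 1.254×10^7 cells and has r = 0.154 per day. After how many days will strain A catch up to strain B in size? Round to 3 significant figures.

19.3 days

Set 419400·e^(0.33t) = 1.254×10^7·e^(0.154t).
e^((0.33 − 0.154)t) = 1.254×10^7/419400 → e^(0.176·t) = 29.9.
0.176·t = ln(29.9) = 3.3979, so t = 3.3979/0.176 = 19.306.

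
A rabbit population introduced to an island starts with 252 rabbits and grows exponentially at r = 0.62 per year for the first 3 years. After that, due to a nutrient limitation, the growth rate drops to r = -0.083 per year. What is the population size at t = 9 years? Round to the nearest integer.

Phase 1: N(3) = 252·e^(0.62×3) = 252·e^1.86 = 1618.78.
Phase 2 runs for 9 − 3 = 6 years at r = -0.083.
N(9) = 1618.78·e^(-0.083×6) = 1618.78·e^-0.498 = 983.806.

984 rabbits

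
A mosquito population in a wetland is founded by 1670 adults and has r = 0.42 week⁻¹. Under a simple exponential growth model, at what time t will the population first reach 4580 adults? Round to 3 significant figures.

2.40 weeks

Set N₀·e^(rt) = 4580: e^(0.42·t) = 4580/1670 = 2.7425.
0.42·t = ln(2.7425) = 1.0089, so t = 1.0089/0.42 = 2.4021.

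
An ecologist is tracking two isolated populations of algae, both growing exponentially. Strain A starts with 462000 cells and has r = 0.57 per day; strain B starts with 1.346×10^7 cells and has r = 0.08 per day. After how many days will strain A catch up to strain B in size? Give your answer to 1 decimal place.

Set 462000·e^(0.57t) = 1.346×10^7·e^(0.08t).
e^((0.57 − 0.08)t) = 1.346×10^7/462000 → e^(0.49·t) = 29.134.
0.49·t = ln(29.134) = 3.3719, so t = 3.3719/0.49 = 6.8815.

6.9 days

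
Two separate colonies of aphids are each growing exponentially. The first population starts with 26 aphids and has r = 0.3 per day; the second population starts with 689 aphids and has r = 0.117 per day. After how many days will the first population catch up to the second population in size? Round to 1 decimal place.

Set 26·e^(0.3t) = 689·e^(0.117t).
e^((0.3 − 0.117)t) = 689/26 → e^(0.183·t) = 26.5.
0.183·t = ln(26.5) = 3.2771, so t = 3.2771/0.183 = 17.908.

17.9 days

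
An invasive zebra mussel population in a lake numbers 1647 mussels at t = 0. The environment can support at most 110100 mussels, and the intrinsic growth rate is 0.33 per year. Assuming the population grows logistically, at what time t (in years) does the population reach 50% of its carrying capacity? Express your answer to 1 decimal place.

A = (K − N₀)/N₀ = (110100 − 1647)/1647 = 65.849.
Solve 110100/(1 + 65.849·e^(−0.33t)) = 55050: 1 + 65.849·e^(−0.33t) = 2, so e^(−0.33t) = 0.0151863.
−0.33·t = ln(0.0151863) = -4.1874, so t = 4.1874/0.33 = 12.689.

12.7 years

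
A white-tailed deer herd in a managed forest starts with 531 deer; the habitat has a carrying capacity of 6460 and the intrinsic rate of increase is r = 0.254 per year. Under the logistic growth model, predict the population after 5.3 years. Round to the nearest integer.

A = (K − N₀)/N₀ = (6460 − 531)/531 = 11.166.
N(t) = K/(1 + A·e^(−rt)) = 6460/(1 + 11.166×e^(−0.254×5.3)).
e^(−1.346) = 0.26023; denominator = 1 + 11.166×0.26023 = 3.9056.
N = 6460/3.9056 = 1654.02.

1654 deer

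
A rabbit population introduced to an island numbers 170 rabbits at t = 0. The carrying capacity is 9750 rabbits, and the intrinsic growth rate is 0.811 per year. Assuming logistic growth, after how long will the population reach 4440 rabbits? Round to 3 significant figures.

A = (K − N₀)/N₀ = (9750 − 170)/170 = 56.353.
Solve 9750/(1 + 56.353·e^(−0.811t)) = 4440: 1 + 56.353·e^(−0.811t) = 2.1959, so e^(−0.811t) = 0.0212224.
−0.811·t = ln(0.0212224) = -3.8527, so t = 3.8527/0.811 = 4.7506.

4.75 years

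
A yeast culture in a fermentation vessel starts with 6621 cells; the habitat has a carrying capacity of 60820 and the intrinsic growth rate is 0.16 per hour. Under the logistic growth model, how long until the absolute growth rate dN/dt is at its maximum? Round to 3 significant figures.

13.1 hours

Logistic growth is fastest at N = K/2 = 30410.
A = (K − N₀)/N₀ = 8.1859. Set K/(1 + A·e^(−rt)) = K/2 → A·e^(−rt) = 1.
e^(−0.16t) = 1/8.1859 = 0.122161, so t = ln(8.1859)/0.16 = 2.1024/0.16 = 13.14.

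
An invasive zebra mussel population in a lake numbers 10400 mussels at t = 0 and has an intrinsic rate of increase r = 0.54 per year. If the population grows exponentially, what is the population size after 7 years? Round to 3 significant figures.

456000 mussels

N(t) = N₀·e^(rt) = 10400 × e^(0.54×7) = 10400 × e^3.78.
e^3.78 ≈ 43.816, so N ≈ 10400 × 43.816 = 455687.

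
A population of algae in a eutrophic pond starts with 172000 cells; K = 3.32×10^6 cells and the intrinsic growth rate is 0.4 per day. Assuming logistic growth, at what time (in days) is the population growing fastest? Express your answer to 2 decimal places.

7.27 days

Logistic growth is fastest at N = K/2 = 1.66×10^6.
A = (K − N₀)/N₀ = 18.302. Set K/(1 + A·e^(−rt)) = K/2 → A·e^(−rt) = 1.
e^(−0.4t) = 1/18.302 = 0.0546379, so t = ln(18.302)/0.4 = 2.907/0.4 = 7.2676.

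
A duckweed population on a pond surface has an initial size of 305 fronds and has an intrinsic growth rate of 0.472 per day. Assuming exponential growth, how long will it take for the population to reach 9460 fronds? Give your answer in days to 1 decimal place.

Set N₀·e^(rt) = 9460: e^(0.472·t) = 9460/305 = 31.016.
0.472·t = ln(31.016) = 3.4345, so t = 3.4345/0.472 = 7.2765.

7.3 days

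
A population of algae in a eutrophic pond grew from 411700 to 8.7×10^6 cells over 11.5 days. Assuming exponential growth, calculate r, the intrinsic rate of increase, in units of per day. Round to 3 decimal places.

0.265 per day

From N(t) = N₀·e^(rt): e^(r·11.5) = 8.7×10^6/411700 = 21.132.
r·11.5 = ln(21.132) = 3.0508, so r = 3.0508/11.5 = 0.26529.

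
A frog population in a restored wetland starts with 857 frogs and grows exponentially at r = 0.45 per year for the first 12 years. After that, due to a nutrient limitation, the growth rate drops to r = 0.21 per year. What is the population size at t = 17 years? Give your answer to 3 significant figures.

Phase 1: N(12) = 857·e^(0.45×12) = 857·e^5.4 = 189745.
Phase 2 runs for 17 − 12 = 5 years at r = 0.21.
N(17) = 189745·e^(0.21×5) = 189745·e^1.05 = 542226.

542000 frogs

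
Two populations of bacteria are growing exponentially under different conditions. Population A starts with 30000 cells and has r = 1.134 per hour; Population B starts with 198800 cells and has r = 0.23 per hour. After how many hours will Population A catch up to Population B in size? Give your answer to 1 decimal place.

Set 30000·e^(1.134t) = 198800·e^(0.23t).
e^((1.134 − 0.23)t) = 198800/30000 → e^(0.904·t) = 6.6267.
0.904·t = ln(6.6267) = 1.8911, so t = 1.8911/0.904 = 2.0919.

2.1 hours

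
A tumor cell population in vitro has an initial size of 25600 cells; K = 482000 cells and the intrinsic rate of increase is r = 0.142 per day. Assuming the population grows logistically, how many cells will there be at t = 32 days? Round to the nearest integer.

405203 cells

A = (K − N₀)/N₀ = (482000 − 25600)/25600 = 17.828.
N(t) = K/(1 + A·e^(−rt)) = 482000/(1 + 17.828×e^(−0.142×32)).
e^(−4.544) = 0.010631; denominator = 1 + 17.828×0.010631 = 1.1895.
N = 482000/1.1895 = 405203.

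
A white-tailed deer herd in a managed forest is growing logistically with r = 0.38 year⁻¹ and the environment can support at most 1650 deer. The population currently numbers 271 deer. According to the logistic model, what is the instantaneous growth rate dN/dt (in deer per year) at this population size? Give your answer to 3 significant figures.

86.1 deer per year

dN/dt = rN(1 − N/K) = 0.38 × 271 × (1 − 271/1650).
1 − 271/1650 = 0.83576; dN/dt = 0.38 × 271 × 0.83576 = 86.066.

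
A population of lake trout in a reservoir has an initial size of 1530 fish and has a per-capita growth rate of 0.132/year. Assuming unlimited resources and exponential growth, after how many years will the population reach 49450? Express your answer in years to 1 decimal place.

26.3 years

Set N₀·e^(rt) = 49450: e^(0.132·t) = 49450/1530 = 32.32.
0.132·t = ln(32.32) = 3.4757, so t = 3.4757/0.132 = 26.331.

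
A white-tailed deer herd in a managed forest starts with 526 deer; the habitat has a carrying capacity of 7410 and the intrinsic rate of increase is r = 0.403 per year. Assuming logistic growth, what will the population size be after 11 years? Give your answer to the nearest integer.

A = (K − N₀)/N₀ = (7410 − 526)/526 = 13.087.
N(t) = K/(1 + A·e^(−rt)) = 7410/(1 + 13.087×e^(−0.403×11)).
e^(−4.433) = 0.011879; denominator = 1 + 13.087×0.011879 = 1.1555.
N = 7410/1.1555 = 6413.01.

6413 deer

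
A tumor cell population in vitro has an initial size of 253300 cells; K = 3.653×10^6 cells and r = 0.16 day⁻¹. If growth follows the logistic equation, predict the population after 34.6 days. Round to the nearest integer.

A = (K − N₀)/N₀ = (3.653×10^6 − 253300)/253300 = 13.422.
N(t) = K/(1 + A·e^(−rt)) = 3.653×10^6/(1 + 13.422×e^(−0.16×34.6)).
e^(−5.536) = 0.0039423; denominator = 1 + 13.422×0.0039423 = 1.0529.
N = 3.653×10^6/1.0529 = 3.469427×10^6.

3469427 cells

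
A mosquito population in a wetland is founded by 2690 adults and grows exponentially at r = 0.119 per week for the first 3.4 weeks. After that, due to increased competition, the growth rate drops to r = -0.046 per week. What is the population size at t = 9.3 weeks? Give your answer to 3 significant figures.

Phase 1: N(3.4) = 2690·e^(0.119×3.4) = 2690·e^0.4046 = 4031.51.
Phase 2 runs for 9.3 − 3.4 = 5.9 weeks at r = -0.046.
N(9.3) = 4031.51·e^(-0.046×5.9) = 4031.51·e^-0.2714 = 3073.27.

3070 adults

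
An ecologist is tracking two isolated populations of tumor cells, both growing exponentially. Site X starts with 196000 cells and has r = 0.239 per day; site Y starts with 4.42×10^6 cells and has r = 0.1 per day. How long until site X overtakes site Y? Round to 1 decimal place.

22.4 days

Set 196000·e^(0.239t) = 4.42×10^6·e^(0.1t).
e^((0.239 − 0.1)t) = 4.42×10^6/196000 → e^(0.139·t) = 22.551.
0.139·t = ln(22.551) = 3.1158, so t = 3.1158/0.139 = 22.416.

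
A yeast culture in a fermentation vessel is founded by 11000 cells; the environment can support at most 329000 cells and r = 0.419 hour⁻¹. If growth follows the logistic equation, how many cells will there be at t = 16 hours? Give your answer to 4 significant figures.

317700 cells

A = (K − N₀)/N₀ = (329000 − 11000)/11000 = 28.909.
N(t) = K/(1 + A·e^(−rt)) = 329000/(1 + 28.909×e^(−0.419×16)).
e^(−6.704) = 0.001226; denominator = 1 + 28.909×0.001226 = 1.0354.
N = 329000/1.0354 = 317739.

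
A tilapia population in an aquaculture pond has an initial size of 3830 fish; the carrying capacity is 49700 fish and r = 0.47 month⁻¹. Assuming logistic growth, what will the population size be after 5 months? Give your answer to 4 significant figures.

A = (K − N₀)/N₀ = (49700 − 3830)/3830 = 11.977.
N(t) = K/(1 + A·e^(−rt)) = 49700/(1 + 11.977×e^(−0.47×5)).
e^(−2.35) = 0.095369; denominator = 1 + 11.977×0.095369 = 2.1422.
N = 49700/2.1422 = 23200.6.

23200 fish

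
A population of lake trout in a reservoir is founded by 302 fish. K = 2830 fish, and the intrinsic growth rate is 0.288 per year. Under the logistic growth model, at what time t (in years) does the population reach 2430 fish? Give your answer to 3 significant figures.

13.6 years

A = (K − N₀)/N₀ = (2830 − 302)/302 = 8.3709.
Solve 2830/(1 + 8.3709·e^(−0.288t)) = 2430: 1 + 8.3709·e^(−0.288t) = 1.1646, so e^(−0.288t) = 0.0196645.
−0.288·t = ln(0.0196645) = -3.9289, so t = 3.9289/0.288 = 13.642.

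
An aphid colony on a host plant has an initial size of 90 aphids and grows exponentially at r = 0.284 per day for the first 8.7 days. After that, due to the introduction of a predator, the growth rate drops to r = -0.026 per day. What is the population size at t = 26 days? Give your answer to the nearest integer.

679 aphids

Phase 1: N(8.7) = 90·e^(0.284×8.7) = 90·e^2.471 = 1064.87.
Phase 2 runs for 26 − 8.7 = 17.3 days at r = -0.026.
N(26) = 1064.87·e^(-0.026×17.3) = 1064.87·e^-0.4498 = 679.128.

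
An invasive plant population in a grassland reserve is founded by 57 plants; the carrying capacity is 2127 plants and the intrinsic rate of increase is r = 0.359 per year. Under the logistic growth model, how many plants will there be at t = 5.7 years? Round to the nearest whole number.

374 plants

A = (K − N₀)/N₀ = (2127 − 57)/57 = 36.316.
N(t) = K/(1 + A·e^(−rt)) = 2127/(1 + 36.316×e^(−0.359×5.7)).
e^(−2.046) = 0.12921; denominator = 1 + 36.316×0.12921 = 5.6924.
N = 2127/5.6924 = 373.654.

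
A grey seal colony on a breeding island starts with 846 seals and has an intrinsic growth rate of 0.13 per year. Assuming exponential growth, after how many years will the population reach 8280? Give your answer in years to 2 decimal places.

Set N₀·e^(rt) = 8280: e^(0.13·t) = 8280/846 = 9.7872.
0.13·t = ln(9.7872) = 2.2811, so t = 2.2811/0.13 = 17.547.

17.55 years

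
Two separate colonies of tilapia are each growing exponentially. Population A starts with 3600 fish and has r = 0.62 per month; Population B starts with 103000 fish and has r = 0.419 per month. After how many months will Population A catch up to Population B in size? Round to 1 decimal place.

Set 3600·e^(0.62t) = 103000·e^(0.419t).
e^((0.62 − 0.419)t) = 103000/3600 → e^(0.201·t) = 28.611.
0.201·t = ln(28.611) = 3.3538, so t = 3.3538/0.201 = 16.686.

16.7 months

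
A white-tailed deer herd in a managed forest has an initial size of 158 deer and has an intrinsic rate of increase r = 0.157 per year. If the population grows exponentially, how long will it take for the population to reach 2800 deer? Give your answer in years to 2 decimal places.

18.31 years

Set N₀·e^(rt) = 2800: e^(0.157·t) = 2800/158 = 17.722.
0.157·t = ln(17.722) = 2.8748, so t = 2.8748/0.157 = 18.311.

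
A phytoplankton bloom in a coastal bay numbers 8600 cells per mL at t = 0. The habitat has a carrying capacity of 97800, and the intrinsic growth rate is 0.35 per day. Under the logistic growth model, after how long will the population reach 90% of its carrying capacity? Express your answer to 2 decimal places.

A = (K − N₀)/N₀ = (97800 − 8600)/8600 = 10.372.
Solve 97800/(1 + 10.372·e^(−0.35t)) = 88020: 1 + 10.372·e^(−0.35t) = 1.1111, so e^(−0.35t) = 0.0107125.
−0.35·t = ln(0.0107125) = -4.5363, so t = 4.5363/0.35 = 12.961.

12.96 days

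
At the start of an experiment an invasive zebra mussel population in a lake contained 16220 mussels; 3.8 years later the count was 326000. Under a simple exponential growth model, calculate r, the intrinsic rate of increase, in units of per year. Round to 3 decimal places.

0.790 per year

From N(t) = N₀·e^(rt): e^(r·3.8) = 326000/16220 = 20.099.
r·3.8 = ln(20.099) = 3.0007, so r = 3.0007/3.8 = 0.78965.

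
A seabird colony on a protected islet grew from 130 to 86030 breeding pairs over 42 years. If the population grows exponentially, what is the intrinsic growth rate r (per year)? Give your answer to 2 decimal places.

0.15 per year

From N(t) = N₀·e^(rt): e^(r·42) = 86030/130 = 661.77.
r·42 = ln(661.77) = 6.4949, so r = 6.4949/42 = 0.15464.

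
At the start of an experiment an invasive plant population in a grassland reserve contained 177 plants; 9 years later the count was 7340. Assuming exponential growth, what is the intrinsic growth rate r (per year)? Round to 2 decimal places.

0.41 per year

From N(t) = N₀·e^(rt): e^(r·9) = 7340/177 = 41.469.
r·9 = ln(41.469) = 3.7249, so r = 3.7249/9 = 0.41388.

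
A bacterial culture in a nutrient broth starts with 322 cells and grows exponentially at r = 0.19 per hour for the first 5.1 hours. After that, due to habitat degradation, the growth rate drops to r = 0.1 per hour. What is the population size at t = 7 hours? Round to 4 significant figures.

Phase 1: N(5.1) = 322·e^(0.19×5.1) = 322·e^0.969 = 848.569.
Phase 2 runs for 7 − 5.1 = 1.9 hours at r = 0.1.
N(7) = 848.569·e^(0.1×1.9) = 848.569·e^0.19 = 1026.13.

1026 cells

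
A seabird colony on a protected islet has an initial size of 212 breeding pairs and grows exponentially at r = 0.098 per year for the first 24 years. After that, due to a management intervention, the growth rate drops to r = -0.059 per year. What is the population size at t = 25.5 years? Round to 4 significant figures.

Phase 1: N(24) = 212·e^(0.098×24) = 212·e^2.352 = 2227.39.
Phase 2 runs for 25.5 − 24 = 1.5 years at r = -0.059.
N(25.5) = 2227.39·e^(-0.059×1.5) = 2227.39·e^-0.0885 = 2038.74.

2039 breeding pairs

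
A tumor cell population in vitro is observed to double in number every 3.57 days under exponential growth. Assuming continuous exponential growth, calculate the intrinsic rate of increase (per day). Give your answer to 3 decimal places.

0.194 per day

r = ln(2)/t_d = 0.6931/3.57 = 0.19416.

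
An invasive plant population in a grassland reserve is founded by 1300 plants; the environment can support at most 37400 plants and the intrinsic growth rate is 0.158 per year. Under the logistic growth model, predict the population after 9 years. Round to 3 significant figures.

A = (K − N₀)/N₀ = (37400 − 1300)/1300 = 27.769.
N(t) = K/(1 + A·e^(−rt)) = 37400/(1 + 27.769×e^(−0.158×9)).
e^(−1.422) = 0.24123; denominator = 1 + 27.769×0.24123 = 7.6988.
N = 37400/7.6988 = 4857.9.

4860 plants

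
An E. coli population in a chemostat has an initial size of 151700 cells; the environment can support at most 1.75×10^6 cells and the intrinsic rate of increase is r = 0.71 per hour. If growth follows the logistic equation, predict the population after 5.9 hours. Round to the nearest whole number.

A = (K − N₀)/N₀ = (1.75×10^6 − 151700)/151700 = 10.536.
N(t) = K/(1 + A·e^(−rt)) = 1.75×10^6/(1 + 10.536×e^(−0.71×5.9)).
e^(−4.189) = 0.015161; denominator = 1 + 10.536×0.015161 = 1.1597.
N = 1.75×10^6/1.1597 = 1.508959×10^6.

1508959 cells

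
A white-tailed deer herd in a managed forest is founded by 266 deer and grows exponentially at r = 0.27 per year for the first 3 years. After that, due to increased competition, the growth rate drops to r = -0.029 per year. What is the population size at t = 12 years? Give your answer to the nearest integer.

Phase 1: N(3) = 266·e^(0.27×3) = 266·e^0.81 = 597.944.
Phase 2 runs for 12 − 3 = 9 years at r = -0.029.
N(12) = 597.944·e^(-0.029×9) = 597.944·e^-0.261 = 460.584.

461 deer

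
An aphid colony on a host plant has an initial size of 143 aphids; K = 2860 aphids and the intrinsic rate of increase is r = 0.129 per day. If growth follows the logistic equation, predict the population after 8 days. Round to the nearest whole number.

368 aphids

A = (K − N₀)/N₀ = (2860 − 143)/143 = 19.
N(t) = K/(1 + A·e^(−rt)) = 2860/(1 + 19×e^(−0.129×8)).
e^(−1.032) = 0.35629; denominator = 1 + 19×0.35629 = 7.7696.
N = 2860/7.7696 = 368.102.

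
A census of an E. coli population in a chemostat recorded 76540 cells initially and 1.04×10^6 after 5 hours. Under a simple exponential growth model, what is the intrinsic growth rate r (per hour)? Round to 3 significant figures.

0.522 per hour

From N(t) = N₀·e^(rt): e^(r·5) = 1.04×10^6/76540 = 13.588.
r·5 = ln(13.588) = 2.6092, so r = 2.6092/5 = 0.52183.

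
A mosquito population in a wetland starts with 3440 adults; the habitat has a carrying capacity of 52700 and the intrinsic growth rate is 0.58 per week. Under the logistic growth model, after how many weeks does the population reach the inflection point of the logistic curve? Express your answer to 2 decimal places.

4.59 weeks

Logistic growth is fastest at N = K/2 = 26350.
A = (K − N₀)/N₀ = 14.32. Set K/(1 + A·e^(−rt)) = K/2 → A·e^(−rt) = 1.
e^(−0.58t) = 1/14.32 = 0.0698335, so t = ln(14.32)/0.58 = 2.6616/0.58 = 4.589.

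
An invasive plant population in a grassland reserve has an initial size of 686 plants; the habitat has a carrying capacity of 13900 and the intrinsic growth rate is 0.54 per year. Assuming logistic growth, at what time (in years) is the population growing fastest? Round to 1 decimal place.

Logistic growth is fastest at N = K/2 = 6950.
A = (K − N₀)/N₀ = 19.262. Set K/(1 + A·e^(−rt)) = K/2 → A·e^(−rt) = 1.
e^(−0.54t) = 1/19.262 = 0.0519146, so t = ln(19.262)/0.54 = 2.9582/0.54 = 5.4781.

5.5 years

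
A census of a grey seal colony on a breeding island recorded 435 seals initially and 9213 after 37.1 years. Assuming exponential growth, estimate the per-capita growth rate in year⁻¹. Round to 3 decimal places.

From N(t) = N₀·e^(rt): e^(r·37.1) = 9213/435 = 21.179.
r·37.1 = ln(21.179) = 3.053, so r = 3.053/37.1 = 0.082292.

0.082 per year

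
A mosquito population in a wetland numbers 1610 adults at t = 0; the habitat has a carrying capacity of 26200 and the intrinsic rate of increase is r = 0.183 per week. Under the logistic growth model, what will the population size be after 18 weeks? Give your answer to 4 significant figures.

16720 adults

A = (K − N₀)/N₀ = (26200 − 1610)/1610 = 15.273.
N(t) = K/(1 + A·e^(−rt)) = 26200/(1 + 15.273×e^(−0.183×18)).
e^(−3.294) = 0.037105; denominator = 1 + 15.273×0.037105 = 1.5667.
N = 26200/1.5667 = 16722.9.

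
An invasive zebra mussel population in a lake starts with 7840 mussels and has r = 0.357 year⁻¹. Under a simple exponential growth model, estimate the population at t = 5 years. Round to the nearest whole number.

46723 mussels

N(t) = N₀·e^(rt) = 7840 × e^(0.357×5) = 7840 × e^1.785.
e^1.785 ≈ 5.9596, so N ≈ 7840 × 5.9596 = 46723.1.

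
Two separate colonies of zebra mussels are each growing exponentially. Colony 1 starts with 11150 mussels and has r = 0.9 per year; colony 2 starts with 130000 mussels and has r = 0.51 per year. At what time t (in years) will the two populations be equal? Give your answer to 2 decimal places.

Set 11150·e^(0.9t) = 130000·e^(0.51t).
e^((0.9 − 0.51)t) = 130000/11150 → e^(0.39·t) = 11.659.
0.39·t = ln(11.659) = 2.4561, so t = 2.4561/0.39 = 6.2977.

6.30 years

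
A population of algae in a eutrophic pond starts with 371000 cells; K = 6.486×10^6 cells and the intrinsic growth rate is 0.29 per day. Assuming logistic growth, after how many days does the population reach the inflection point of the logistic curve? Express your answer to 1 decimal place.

9.7 days

Logistic growth is fastest at N = K/2 = 3.243×10^6.
A = (K − N₀)/N₀ = 16.482. Set K/(1 + A·e^(−rt)) = K/2 → A·e^(−rt) = 1.
e^(−0.29t) = 1/16.482 = 0.0606705, so t = ln(16.482)/0.29 = 2.8023/0.29 = 9.6631.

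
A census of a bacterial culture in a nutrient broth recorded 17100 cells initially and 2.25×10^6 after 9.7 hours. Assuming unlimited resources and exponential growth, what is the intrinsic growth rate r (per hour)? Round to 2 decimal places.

0.50 per hour

From N(t) = N₀·e^(rt): e^(r·9.7) = 2.25×10^6/17100 = 131.58.
r·9.7 = ln(131.58) = 4.8796, so r = 4.8796/9.7 = 0.50305.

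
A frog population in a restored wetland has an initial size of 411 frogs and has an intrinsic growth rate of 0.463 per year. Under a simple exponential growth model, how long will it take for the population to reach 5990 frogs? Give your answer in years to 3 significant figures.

5.79 years

Set N₀·e^(rt) = 5990: e^(0.463·t) = 5990/411 = 14.574.
0.463·t = ln(14.574) = 2.6793, so t = 2.6793/0.463 = 5.7867.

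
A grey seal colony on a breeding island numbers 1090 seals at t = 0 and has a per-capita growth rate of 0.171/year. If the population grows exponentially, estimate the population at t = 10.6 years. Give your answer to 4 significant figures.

N(t) = N₀·e^(rt) = 1090 × e^(0.171×10.6) = 1090 × e^1.813.
e^1.813 ≈ 6.1264, so N ≈ 1090 × 6.1264 = 6677.73.

6678 seals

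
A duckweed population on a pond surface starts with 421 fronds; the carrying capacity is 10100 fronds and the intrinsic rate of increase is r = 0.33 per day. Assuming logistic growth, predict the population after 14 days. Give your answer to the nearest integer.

A = (K − N₀)/N₀ = (10100 − 421)/421 = 22.99.
N(t) = K/(1 + A·e^(−rt)) = 10100/(1 + 22.99×e^(−0.33×14)).
e^(−4.62) = 0.0098528; denominator = 1 + 22.99×0.0098528 = 1.2265.
N = 10100/1.2265 = 8234.68.

8235 fronds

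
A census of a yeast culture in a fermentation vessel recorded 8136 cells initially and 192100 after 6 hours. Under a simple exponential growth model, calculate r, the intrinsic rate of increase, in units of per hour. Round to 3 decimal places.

0.527 per hour

From N(t) = N₀·e^(rt): e^(r·6) = 192100/8136 = 23.611.
r·6 = ln(23.611) = 3.1617, so r = 3.1617/6 = 0.52695.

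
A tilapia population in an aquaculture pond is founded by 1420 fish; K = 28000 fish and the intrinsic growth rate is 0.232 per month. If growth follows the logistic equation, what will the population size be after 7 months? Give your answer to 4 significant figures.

A = (K − N₀)/N₀ = (28000 − 1420)/1420 = 18.718.
N(t) = K/(1 + A·e^(−rt)) = 28000/(1 + 18.718×e^(−0.232×7)).
e^(−1.624) = 0.19711; denominator = 1 + 18.718×0.19711 = 4.6895.
N = 28000/4.6895 = 5970.73.

5971 fish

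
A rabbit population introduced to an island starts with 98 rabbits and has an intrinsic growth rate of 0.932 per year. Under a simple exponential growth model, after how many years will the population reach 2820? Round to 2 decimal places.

Set N₀·e^(rt) = 2820: e^(0.932·t) = 2820/98 = 28.776.
0.932·t = ln(28.776) = 3.3595, so t = 3.3595/0.932 = 3.6046.

3.60 years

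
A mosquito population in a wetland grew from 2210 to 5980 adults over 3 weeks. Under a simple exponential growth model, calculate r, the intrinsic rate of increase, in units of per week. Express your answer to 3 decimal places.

From N(t) = N₀·e^(rt): e^(r·3) = 5980/2210 = 2.7059.
r·3 = ln(2.7059) = 0.99543, so r = 0.99543/3 = 0.33181.

0.332 per week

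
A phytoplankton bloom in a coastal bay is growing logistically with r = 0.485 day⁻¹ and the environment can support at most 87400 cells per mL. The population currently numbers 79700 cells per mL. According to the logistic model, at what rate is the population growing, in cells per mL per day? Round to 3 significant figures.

3410 cells per mL per day

dN/dt = rN(1 − N/K) = 0.485 × 79700 × (1 − 79700/87400).
1 − 79700/87400 = 0.088101; dN/dt = 0.485 × 79700 × 0.088101 = 3405.5.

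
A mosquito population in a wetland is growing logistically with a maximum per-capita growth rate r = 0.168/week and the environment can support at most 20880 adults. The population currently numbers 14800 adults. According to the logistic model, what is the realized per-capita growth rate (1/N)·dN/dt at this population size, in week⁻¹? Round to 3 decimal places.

0.049 per week

(1/N)·dN/dt = r(1 − N/K) = 0.168 × (1 − 14800/20880).
= 0.168 × 0.29119 = 0.04892.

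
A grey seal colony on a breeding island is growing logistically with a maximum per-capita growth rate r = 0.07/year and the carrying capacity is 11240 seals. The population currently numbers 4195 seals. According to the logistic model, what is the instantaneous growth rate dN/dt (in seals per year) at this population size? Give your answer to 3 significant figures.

184 seals per year

dN/dt = rN(1 − N/K) = 0.07 × 4195 × (1 − 4195/11240).
1 − 4195/11240 = 0.62678; dN/dt = 0.07 × 4195 × 0.62678 = 184.05.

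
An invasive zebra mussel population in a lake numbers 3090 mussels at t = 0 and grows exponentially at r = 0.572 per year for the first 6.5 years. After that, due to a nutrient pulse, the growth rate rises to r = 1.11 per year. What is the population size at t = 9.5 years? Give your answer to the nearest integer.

3555216 mussels

Phase 1: N(6.5) = 3090·e^(0.572×6.5) = 3090·e^3.718 = 127252.
Phase 2 runs for 9.5 − 6.5 = 3 years at r = 1.11.
N(9.5) = 127252·e^(1.11×3) = 127252·e^3.33 = 3.555216×10^6.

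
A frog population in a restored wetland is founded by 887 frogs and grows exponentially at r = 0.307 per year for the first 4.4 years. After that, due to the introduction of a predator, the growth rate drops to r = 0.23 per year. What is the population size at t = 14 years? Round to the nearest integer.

Phase 1: N(4.4) = 887·e^(0.307×4.4) = 887·e^1.351 = 3424.27.
Phase 2 runs for 14 − 4.4 = 9.6 years at r = 0.23.
N(14) = 3424.27·e^(0.23×9.6) = 3424.27·e^2.208 = 31152.4.

31152 frogs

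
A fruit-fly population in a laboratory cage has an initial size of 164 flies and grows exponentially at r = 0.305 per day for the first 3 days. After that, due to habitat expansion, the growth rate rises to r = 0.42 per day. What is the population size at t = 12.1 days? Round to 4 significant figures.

Phase 1: N(3) = 164·e^(0.305×3) = 164·e^0.915 = 409.471.
Phase 2 runs for 12.1 − 3 = 9.1 days at r = 0.42.
N(12.1) = 409.471·e^(0.42×9.1) = 409.471·e^3.822 = 18711.

18710 flies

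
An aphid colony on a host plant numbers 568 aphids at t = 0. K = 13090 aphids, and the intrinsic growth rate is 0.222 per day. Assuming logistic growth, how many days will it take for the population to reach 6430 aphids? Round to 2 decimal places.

A = (K − N₀)/N₀ = (13090 − 568)/568 = 22.046.
Solve 13090/(1 + 22.046·e^(−0.222t)) = 6430: 1 + 22.046·e^(−0.222t) = 2.0358, so e^(−0.222t) = 0.0469827.
−0.222·t = ln(0.0469827) = -3.058, so t = 3.058/0.222 = 13.775.

13.77 days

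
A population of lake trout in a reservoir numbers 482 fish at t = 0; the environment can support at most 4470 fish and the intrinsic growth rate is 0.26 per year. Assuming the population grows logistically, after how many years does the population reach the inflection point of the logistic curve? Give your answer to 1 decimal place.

8.1 years

Logistic growth is fastest at N = K/2 = 2235.
A = (K − N₀)/N₀ = 8.2739. Set K/(1 + A·e^(−rt)) = K/2 → A·e^(−rt) = 1.
e^(−0.26t) = 1/8.2739 = 0.120863, so t = ln(8.2739)/0.26 = 2.1131/0.26 = 8.1273.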